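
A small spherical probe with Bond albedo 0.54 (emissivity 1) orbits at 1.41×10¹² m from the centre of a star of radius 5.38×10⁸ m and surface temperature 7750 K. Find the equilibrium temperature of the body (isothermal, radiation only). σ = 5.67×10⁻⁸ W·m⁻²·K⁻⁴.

The star's surface emits σT_*⁴; at distance d the flux is S = σT_*⁴(R_*/d)².
S = 5.67×10⁻⁸·(7750)⁴·(5.38×10⁸/1.41×10¹²)² = 29.78 W/m².
For an isothermal sphere T⁴ = (1−a)S/(4σ) = 6.040×10⁷ K⁴.

T ≈ 88.2 K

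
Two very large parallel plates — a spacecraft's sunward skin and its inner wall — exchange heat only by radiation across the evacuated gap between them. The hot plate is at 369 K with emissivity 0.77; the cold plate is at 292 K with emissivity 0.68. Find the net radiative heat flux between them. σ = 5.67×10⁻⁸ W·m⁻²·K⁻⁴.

q ≈ 361 W/m²

For two infinite grey parallel plates, q = σ(T₁⁴ − T₂⁴)/(1/ε₁ + 1/ε₂ − 1).
T₁⁴ − T₂⁴ = 1.854×10¹⁰ − 7.270×10⁹ = 1.127×10¹⁰ K⁴.
1/ε₁ + 1/ε₂ − 1 = 1.299 + 1.471 − 1 = 1.769.
q = 5.67×10⁻⁸ × 1.127×10¹⁰ / 1.769.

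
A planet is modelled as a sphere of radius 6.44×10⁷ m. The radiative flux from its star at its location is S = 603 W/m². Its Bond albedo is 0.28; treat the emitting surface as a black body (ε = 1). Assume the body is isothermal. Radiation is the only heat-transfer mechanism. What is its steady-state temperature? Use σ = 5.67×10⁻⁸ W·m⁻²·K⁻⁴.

At equilibrium, absorbed power = emitted power.
Absorbing cross-section = πr² = 1.303×10¹⁶ m²; emitting surface = 4πr² = 5.212×10¹⁶ m² (ratio 4).
(1−a)S·A_cross = εσ·A_surf·T⁴  ⇒  T⁴ = (1−a)S/(4σ).
T⁴ = 0.720·603/(4·5.67×10⁻⁸) = 1.914×10⁹ K⁴.
T = (1.914×10⁹)^(1/4).

T ≈ 209 K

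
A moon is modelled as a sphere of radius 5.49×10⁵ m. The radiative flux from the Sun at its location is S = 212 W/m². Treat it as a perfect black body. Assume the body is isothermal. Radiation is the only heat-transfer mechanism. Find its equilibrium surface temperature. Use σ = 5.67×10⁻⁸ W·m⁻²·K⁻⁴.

T ≈ 175 K

At equilibrium, absorbed power = emitted power.
Absorbing cross-section = πr² = 9.469×10¹¹ m²; emitting surface = 4πr² = 3.788×10¹² m² (ratio 4).
S·A_cross = εσ·A_surf·T⁴  ⇒  T⁴ = S/(4σ).
T⁴ = 1.00·212/(4·5.67×10⁻⁸) = 9.347×10⁸ K⁴.
T = (9.347×10⁸)^(1/4).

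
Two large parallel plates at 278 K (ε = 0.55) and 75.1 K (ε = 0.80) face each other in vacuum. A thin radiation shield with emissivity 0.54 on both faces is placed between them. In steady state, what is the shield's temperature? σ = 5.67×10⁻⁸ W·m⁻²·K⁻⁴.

T_s ≈ 227 K

In steady state the net flux on the hot side equals that on the cold side.
σ(T₁⁴−T_s⁴)/D₁ = σ(T_s⁴−T₂⁴)/D₂, with D₁ = 1/ε₁+1/ε_s−1 = 2.670, D₂ = 1/ε_s+1/ε₂−1 = 2.102.
Solve for T_s⁴: T_s⁴ = (D₂·T₁⁴ + D₁·T₂⁴)/(D₁+D₂) = 2.649×10⁹ K⁴.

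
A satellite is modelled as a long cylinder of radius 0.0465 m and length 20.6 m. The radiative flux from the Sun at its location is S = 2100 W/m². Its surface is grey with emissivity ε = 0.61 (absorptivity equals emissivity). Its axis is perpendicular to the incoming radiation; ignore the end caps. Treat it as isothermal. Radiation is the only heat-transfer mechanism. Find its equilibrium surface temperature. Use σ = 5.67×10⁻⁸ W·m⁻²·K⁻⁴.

At equilibrium, absorbed power = emitted power.
Absorbing cross-section = 2rL = 1.916 m²; emitting surface = 2πrL = 6.019 m² (ratio π).
εS·A_cross = εσ·A_surf·T⁴  ⇒  T⁴ = S/(πσ)   (ε cancels).
T⁴ = 2100/(π·5.67×10⁻⁸) = 1.179×10¹⁰ K⁴.
T = (1.179×10¹⁰)^(1/4).

T ≈ 330 K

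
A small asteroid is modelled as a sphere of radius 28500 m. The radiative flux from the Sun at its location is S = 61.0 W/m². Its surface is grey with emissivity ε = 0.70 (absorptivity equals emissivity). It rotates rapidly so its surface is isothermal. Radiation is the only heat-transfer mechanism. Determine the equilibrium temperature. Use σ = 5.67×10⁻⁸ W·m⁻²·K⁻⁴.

T ≈ 128 K

At equilibrium, absorbed power = emitted power.
Absorbing cross-section = πr² = 2.552×10⁹ m²; emitting surface = 4πr² = 1.021×10¹⁰ m² (ratio 4).
εS·A_cross = εσ·A_surf·T⁴  ⇒  T⁴ = S/(4σ)   (ε cancels).
T⁴ = 61.0/(4·5.67×10⁻⁸) = 2.690×10⁸ K⁴.
T = (2.690×10⁸)^(1/4).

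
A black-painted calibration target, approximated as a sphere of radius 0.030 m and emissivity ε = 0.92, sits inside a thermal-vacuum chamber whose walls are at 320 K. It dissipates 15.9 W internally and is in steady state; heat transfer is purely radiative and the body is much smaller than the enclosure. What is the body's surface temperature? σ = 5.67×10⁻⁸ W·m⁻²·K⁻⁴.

T ≈ 440 K

For a small grey body in a large enclosure, net radiated power = εσA(T⁴ − T_w⁴).
Steady state: P = εσA(T⁴ − T_w⁴) with A = 4πr² = 0.01131 m².
T⁴ = P/(εσA) + T_w⁴ = 15.9/(0.92·5.67×10⁻⁸·0.01131) + (320)⁴
    = 2.695×10¹⁰ + 1.049×10¹⁰ = 3.744×10¹⁰ K⁴.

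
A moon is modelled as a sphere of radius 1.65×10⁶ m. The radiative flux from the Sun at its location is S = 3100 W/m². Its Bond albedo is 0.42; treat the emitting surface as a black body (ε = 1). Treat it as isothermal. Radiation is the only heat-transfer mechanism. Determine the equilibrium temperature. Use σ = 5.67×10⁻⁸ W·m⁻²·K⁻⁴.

At equilibrium, absorbed power = emitted power.
Absorbing cross-section = πr² = 8.553×10¹² m²; emitting surface = 4πr² = 3.421×10¹³ m² (ratio 4).
(1−a)S·A_cross = εσ·A_surf·T⁴  ⇒  T⁴ = (1−a)S/(4σ).
T⁴ = 0.580·3100/(4·5.67×10⁻⁸) = 7.928×10⁹ K⁴.
T = (7.928×10⁹)^(1/4).

T ≈ 298 K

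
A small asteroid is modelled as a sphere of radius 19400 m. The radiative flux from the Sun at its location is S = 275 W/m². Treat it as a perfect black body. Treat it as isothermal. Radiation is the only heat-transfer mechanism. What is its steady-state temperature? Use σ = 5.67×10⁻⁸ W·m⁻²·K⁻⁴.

At equilibrium, absorbed power = emitted power.
Absorbing cross-section = πr² = 1.182×10⁹ m²; emitting surface = 4πr² = 4.729×10⁹ m² (ratio 4).
S·A_cross = εσ·A_surf·T⁴  ⇒  T⁴ = S/(4σ).
T⁴ = 1.00·275/(4·5.67×10⁻⁸) = 1.213×10⁹ K⁴.
T = (1.213×10⁹)^(1/4).

T ≈ 187 K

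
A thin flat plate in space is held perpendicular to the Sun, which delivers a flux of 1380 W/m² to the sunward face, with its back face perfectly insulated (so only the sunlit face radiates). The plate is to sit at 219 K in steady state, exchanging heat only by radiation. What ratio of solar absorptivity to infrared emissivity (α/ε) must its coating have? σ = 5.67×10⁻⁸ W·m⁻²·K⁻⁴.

Balance: αS·A = εσ·1A·T⁴ ⇒ α/ε = σT⁴/S.
α/ε = 5.67×10⁻⁸·(219)⁴/1380 = 5.67×10⁻⁸·2.300×10⁹/1380.

α/ε ≈ 0.0945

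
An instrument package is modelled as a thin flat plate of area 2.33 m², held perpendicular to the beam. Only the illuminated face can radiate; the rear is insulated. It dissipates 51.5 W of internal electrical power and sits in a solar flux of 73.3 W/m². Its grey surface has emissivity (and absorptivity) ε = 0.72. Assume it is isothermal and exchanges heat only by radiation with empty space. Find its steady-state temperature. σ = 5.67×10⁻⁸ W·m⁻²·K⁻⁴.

T ≈ 207 K

At steady state, absorbed solar power + internal power = radiated power.
Absorbed: α·S·A_cross = 0.72·73.3·2.330 = 123.0 W (cross-section A).
Total input = 123.0 + 51.5 = 174.5 W.
Radiated: εσ·A_surf·T⁴ with A_surf = A = 2.330 m².
T⁴ = 174.5/(0.72·5.67×10⁻⁸·2.330) = 1.834×10⁹ K⁴.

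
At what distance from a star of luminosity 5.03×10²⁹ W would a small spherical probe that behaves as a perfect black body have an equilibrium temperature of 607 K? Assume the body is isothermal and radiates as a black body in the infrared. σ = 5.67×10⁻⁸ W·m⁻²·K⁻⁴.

d ≈ 1.14×10¹² m

For an isothermal black-emitting sphere, (1−a)S·πr² = σ·4πr²·T⁴ ⇒ S = 4σT⁴/(1−a).
S = 4·5.67×10⁻⁸·(607)⁴/1.00 = 30790 W/m².
Flux falls as S = L/(4πd²), so d = √(L/(4πS)) = √(5.03×10²⁹/(4π·30790)).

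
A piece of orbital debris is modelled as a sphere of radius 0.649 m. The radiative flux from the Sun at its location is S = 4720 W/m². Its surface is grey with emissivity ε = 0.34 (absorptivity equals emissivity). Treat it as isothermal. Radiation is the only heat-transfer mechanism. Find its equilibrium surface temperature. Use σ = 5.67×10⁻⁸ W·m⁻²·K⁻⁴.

At equilibrium, absorbed power = emitted power.
Absorbing cross-section = πr² = 1.323 m²; emitting surface = 4πr² = 5.293 m² (ratio 4).
εS·A_cross = εσ·A_surf·T⁴  ⇒  T⁴ = S/(4σ)   (ε cancels).
T⁴ = 4720/(4·5.67×10⁻⁸) = 2.081×10¹⁰ K⁴.
T = (2.081×10¹⁰)^(1/4).

T ≈ 380 K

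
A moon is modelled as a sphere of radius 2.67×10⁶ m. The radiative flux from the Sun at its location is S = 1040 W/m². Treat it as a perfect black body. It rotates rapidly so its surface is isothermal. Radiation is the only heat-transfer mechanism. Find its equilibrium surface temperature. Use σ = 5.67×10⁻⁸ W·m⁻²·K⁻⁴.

T ≈ 260 K

At equilibrium, absorbed power = emitted power.
Absorbing cross-section = πr² = 2.240×10¹³ m²; emitting surface = 4πr² = 8.958×10¹³ m² (ratio 4).
S·A_cross = εσ·A_surf·T⁴  ⇒  T⁴ = S/(4σ).
T⁴ = 1.00·1040/(4·5.67×10⁻⁸) = 4.586×10⁹ K⁴.
T = (4.586×10⁹)^(1/4).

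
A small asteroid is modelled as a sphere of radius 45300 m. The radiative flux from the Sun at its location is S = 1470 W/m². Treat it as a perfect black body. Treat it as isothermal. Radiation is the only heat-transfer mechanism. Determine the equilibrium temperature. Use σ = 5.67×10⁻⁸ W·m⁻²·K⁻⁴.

T ≈ 284 K

At equilibrium, absorbed power = emitted power.
Absorbing cross-section = πr² = 6.447×10⁹ m²; emitting surface = 4πr² = 2.579×10¹⁰ m² (ratio 4).
S·A_cross = εσ·A_surf·T⁴  ⇒  T⁴ = S/(4σ).
T⁴ = 1.00·1470/(4·5.67×10⁻⁸) = 6.481×10⁹ K⁴.
T = (6.481×10⁹)^(1/4).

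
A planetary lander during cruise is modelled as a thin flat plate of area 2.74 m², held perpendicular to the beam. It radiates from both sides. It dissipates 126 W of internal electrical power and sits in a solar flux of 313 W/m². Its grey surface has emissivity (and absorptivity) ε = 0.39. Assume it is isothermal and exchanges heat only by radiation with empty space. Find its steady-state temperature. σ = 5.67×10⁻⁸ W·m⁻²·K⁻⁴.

At steady state, absorbed solar power + internal power = radiated power.
Absorbed: α·S·A_cross = 0.39·313·2.740 = 334.5 W (cross-section A).
Total input = 334.5 + 126 = 460.5 W.
Radiated: εσ·A_surf·T⁴ with A_surf = 2A = 5.480 m².
T⁴ = 460.5/(0.39·5.67×10⁻⁸·5.480) = 3.800×10⁹ K⁴.

T ≈ 248 K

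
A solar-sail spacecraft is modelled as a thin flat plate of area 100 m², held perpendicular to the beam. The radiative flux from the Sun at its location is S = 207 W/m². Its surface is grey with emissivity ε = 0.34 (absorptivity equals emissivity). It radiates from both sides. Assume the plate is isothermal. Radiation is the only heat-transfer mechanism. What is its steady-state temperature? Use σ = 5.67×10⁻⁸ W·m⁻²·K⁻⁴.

T ≈ 207 K

At equilibrium, absorbed power = emitted power.
Absorbing cross-section = A = 100.0 m²; emitting surface = 2A = 200.0 m² (ratio 2).
εS·A_cross = εσ·A_surf·T⁴  ⇒  T⁴ = S/(2σ)   (ε cancels).
T⁴ = 207/(2·5.67×10⁻⁸) = 1.825×10⁹ K⁴.
T = (1.825×10⁹)^(1/4).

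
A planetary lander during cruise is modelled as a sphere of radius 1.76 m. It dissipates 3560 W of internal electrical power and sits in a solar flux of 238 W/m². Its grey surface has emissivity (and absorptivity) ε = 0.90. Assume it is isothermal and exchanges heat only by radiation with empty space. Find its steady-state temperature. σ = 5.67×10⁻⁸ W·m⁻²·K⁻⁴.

T ≈ 231 K

At steady state, absorbed solar power + internal power = radiated power.
Absorbed: α·S·A_cross = 0.90·238·9.731 = 2084 W (cross-section πr²).
Total input = 2084 + 3560 = 5644 W.
Radiated: εσ·A_surf·T⁴ with A_surf = 4πr² = 38.93 m².
T⁴ = 5644/(0.90·5.67×10⁻⁸·38.93) = 2.842×10⁹ K⁴.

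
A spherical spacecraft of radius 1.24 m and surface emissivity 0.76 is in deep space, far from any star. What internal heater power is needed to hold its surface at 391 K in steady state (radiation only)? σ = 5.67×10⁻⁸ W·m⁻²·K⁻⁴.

P ≈ 19500 W

P = εσ·4πr²·T⁴.
4πr² = 19.32 m²; T⁴ = 2.337×10¹⁰ K⁴.
P = 0.76·5.67×10⁻⁸·19.32·2.337×10¹⁰.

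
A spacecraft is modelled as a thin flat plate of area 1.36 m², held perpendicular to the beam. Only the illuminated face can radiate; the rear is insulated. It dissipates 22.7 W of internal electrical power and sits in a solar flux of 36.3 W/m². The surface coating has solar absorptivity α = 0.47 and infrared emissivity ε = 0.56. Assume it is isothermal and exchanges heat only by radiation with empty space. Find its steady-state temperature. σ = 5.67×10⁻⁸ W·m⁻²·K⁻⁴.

At steady state, absorbed solar power + internal power = radiated power.
Absorbed: α·S·A_cross = 0.47·36.3·1.360 = 23.20 W (cross-section A).
Total input = 23.20 + 22.7 = 45.90 W.
Radiated: εσ·A_surf·T⁴ with A_surf = A = 1.360 m².
T⁴ = 45.90/(0.56·5.67×10⁻⁸·1.360) = 1.063×10⁹ K⁴.

T ≈ 181 K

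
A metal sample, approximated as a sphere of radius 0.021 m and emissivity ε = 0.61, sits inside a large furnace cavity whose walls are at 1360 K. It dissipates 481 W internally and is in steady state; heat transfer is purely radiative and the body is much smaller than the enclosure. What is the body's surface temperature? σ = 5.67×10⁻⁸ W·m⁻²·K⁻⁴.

For a small grey body in a large enclosure, net radiated power = εσA(T⁴ − T_w⁴).
Steady state: P = εσA(T⁴ − T_w⁴) with A = 4πr² = 0.005542 m².
T⁴ = P/(εσA) + T_w⁴ = 481/(0.61·5.67×10⁻⁸·0.005542) + (1360)⁴
    = 2.509×10¹² + 3.421×10¹² = 5.931×10¹² K⁴.

T ≈ 1560 K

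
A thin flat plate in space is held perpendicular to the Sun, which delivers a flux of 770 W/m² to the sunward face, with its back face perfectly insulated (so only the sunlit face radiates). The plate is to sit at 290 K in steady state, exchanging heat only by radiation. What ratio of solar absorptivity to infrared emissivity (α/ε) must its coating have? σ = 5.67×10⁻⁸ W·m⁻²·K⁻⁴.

α/ε ≈ 0.521

Balance: αS·A = εσ·1A·T⁴ ⇒ α/ε = σT⁴/S.
α/ε = 5.67×10⁻⁸·(290)⁴/770 = 5.67×10⁻⁸·7.073×10⁹/770.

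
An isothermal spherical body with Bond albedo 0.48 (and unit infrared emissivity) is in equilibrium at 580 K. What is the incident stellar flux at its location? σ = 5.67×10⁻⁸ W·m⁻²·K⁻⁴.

S ≈ 49400 W/m²

(1−a)S·πr² = σ·4πr²·T⁴ ⇒ S = 4σT⁴/(1−a).
S = 4·5.67×10⁻⁸·1.132×10¹¹/0.520.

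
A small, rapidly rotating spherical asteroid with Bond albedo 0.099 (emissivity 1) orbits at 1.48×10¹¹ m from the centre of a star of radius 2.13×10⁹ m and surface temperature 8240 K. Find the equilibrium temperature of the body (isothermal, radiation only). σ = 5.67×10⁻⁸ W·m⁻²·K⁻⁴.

T ≈ 681 K

The star's surface emits σT_*⁴; at distance d the flux is S = σT_*⁴(R_*/d)².
S = 5.67×10⁻⁸·(8240)⁴·(2.13×10⁹/1.48×10¹¹)² = 54140 W/m².
For an isothermal sphere T⁴ = (1−a)S/(4σ) = 2.151×10¹¹ K⁴.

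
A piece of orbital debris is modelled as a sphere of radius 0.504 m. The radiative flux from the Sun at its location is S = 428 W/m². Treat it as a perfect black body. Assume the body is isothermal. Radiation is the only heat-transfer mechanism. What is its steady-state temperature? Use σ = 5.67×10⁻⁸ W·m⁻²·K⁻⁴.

T ≈ 208 K

At equilibrium, absorbed power = emitted power.
Absorbing cross-section = πr² = 0.7980 m²; emitting surface = 4πr² = 3.192 m² (ratio 4).
S·A_cross = εσ·A_surf·T⁴  ⇒  T⁴ = S/(4σ).
T⁴ = 1.00·428/(4·5.67×10⁻⁸) = 1.887×10⁹ K⁴.
T = (1.887×10⁹)^(1/4).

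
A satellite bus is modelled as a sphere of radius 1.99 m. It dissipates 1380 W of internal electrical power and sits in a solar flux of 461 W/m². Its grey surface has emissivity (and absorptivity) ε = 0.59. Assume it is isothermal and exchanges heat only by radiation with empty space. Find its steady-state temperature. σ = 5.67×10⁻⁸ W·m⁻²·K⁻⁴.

At steady state, absorbed solar power + internal power = radiated power.
Absorbed: α·S·A_cross = 0.59·461·12.44 = 3384 W (cross-section πr²).
Total input = 3384 + 1380 = 4764 W.
Radiated: εσ·A_surf·T⁴ with A_surf = 4πr² = 49.76 m².
T⁴ = 4764/(0.59·5.67×10⁻⁸·49.76) = 2.862×10⁹ K⁴.

T ≈ 231 K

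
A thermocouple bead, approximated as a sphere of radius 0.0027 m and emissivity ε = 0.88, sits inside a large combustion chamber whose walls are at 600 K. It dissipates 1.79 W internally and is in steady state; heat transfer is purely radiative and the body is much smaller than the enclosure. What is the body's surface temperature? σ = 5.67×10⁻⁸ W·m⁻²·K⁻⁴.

For a small grey body in a large enclosure, net radiated power = εσA(T⁴ − T_w⁴).
Steady state: P = εσA(T⁴ − T_w⁴) with A = 4πr² = 9.161×10⁻⁵ m².
T⁴ = P/(εσA) + T_w⁴ = 1.79/(0.88·5.67×10⁻⁸·9.161×10⁻⁵) + (600)⁴
    = 3.916×10¹¹ + 1.296×10¹¹ = 5.212×10¹¹ K⁴.

T ≈ 850 K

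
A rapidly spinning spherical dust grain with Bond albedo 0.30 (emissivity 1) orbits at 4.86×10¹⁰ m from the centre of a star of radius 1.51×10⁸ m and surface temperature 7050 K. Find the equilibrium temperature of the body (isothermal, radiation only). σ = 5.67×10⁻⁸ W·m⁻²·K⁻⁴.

T ≈ 254 K

The star's surface emits σT_*⁴; at distance d the flux is S = σT_*⁴(R_*/d)².
S = 5.67×10⁻⁸·(7050)⁴·(1.51×10⁸/4.86×10¹⁰)² = 1352 W/m².
For an isothermal sphere T⁴ = (1−a)S/(4σ) = 4.173×10⁹ K⁴.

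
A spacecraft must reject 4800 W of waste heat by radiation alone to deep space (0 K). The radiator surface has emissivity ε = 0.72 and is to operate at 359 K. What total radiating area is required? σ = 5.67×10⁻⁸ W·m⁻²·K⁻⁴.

A ≈ 7.08 m²

P = εσA T⁴ ⇒ A = P/(εσT⁴).
T⁴ = 1.661×10¹⁰ K⁴.
A = 4800/(0.72 × 5.67×10⁻⁸ × 1.661×10¹⁰).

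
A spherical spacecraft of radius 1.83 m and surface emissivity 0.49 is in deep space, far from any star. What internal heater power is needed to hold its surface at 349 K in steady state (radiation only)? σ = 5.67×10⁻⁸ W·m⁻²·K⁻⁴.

P ≈ 17300 W

P = εσ·4πr²·T⁴.
4πr² = 42.08 m²; T⁴ = 1.484×10¹⁰ K⁴.
P = 0.49·5.67×10⁻⁸·42.08·1.484×10¹⁰.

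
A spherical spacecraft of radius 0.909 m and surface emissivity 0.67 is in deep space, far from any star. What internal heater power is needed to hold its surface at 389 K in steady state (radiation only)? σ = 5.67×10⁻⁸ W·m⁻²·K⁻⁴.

P = εσ·4πr²·T⁴.
4πr² = 10.38 m²; T⁴ = 2.290×10¹⁰ K⁴.
P = 0.67·5.67×10⁻⁸·10.38·2.290×10¹⁰.

P ≈ 9030 W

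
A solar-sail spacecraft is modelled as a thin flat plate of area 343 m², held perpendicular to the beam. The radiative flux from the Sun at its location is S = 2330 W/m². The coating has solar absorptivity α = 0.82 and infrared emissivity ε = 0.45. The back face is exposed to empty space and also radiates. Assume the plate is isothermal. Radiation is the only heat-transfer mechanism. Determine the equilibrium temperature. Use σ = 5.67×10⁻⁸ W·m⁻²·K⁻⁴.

At equilibrium, absorbed power = emitted power.
Absorbing cross-section = A = 343.0 m²; emitting surface = 2A = 686.0 m² (ratio 2).
αS·A_cross = εσ·A_surf·T⁴  ⇒  T⁴ = αS/(ε·2σ).
T⁴ = 0.820·2330/(0.45·2·5.67×10⁻⁸) = 3.744×10¹⁰ K⁴.
T = (3.744×10¹⁰)^(1/4).

T ≈ 440 K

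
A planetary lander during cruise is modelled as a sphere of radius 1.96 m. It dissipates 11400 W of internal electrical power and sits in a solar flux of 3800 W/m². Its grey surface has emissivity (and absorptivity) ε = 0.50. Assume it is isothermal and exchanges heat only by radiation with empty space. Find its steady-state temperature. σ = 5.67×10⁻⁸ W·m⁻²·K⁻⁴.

T ≈ 398 K

At steady state, absorbed solar power + internal power = radiated power.
Absorbed: α·S·A_cross = 0.50·3800·12.07 = 22930 W (cross-section πr²).
Total input = 22930 + 11400 = 34330 W.
Radiated: εσ·A_surf·T⁴ with A_surf = 4πr² = 48.27 m².
T⁴ = 34330/(0.50·5.67×10⁻⁸·48.27) = 2.508×10¹⁰ K⁴.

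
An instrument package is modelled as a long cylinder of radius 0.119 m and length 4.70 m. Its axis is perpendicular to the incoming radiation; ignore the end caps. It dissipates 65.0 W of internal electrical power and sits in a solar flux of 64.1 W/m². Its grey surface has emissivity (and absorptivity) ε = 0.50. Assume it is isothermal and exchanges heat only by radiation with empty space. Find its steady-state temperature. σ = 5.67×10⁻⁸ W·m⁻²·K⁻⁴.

T ≈ 178 K

At steady state, absorbed solar power + internal power = radiated power.
Absorbed: α·S·A_cross = 0.50·64.1·1.119 = 35.85 W (cross-section 2rL).
Total input = 35.85 + 65.0 = 100.9 W.
Radiated: εσ·A_surf·T⁴ with A_surf = 2πrL = 3.514 m².
T⁴ = 100.9/(0.50·5.67×10⁻⁸·3.514) = 1.012×10⁹ K⁴.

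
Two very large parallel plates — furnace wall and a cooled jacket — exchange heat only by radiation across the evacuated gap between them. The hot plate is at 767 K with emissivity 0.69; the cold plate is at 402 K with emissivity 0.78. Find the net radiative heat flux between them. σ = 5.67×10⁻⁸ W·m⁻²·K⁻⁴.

q ≈ 10500 W/m²

For two infinite grey parallel plates, q = σ(T₁⁴ − T₂⁴)/(1/ε₁ + 1/ε₂ − 1).
T₁⁴ − T₂⁴ = 3.461×10¹¹ − 2.612×10¹⁰ = 3.200×10¹¹ K⁴.
1/ε₁ + 1/ε₂ − 1 = 1.449 + 1.282 − 1 = 1.731.
q = 5.67×10⁻⁸ × 3.200×10¹¹ / 1.731.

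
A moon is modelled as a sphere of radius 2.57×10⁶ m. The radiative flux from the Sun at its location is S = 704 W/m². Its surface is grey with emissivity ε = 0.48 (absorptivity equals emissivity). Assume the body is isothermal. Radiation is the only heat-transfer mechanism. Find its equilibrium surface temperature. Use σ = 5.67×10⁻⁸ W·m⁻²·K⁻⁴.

At equilibrium, absorbed power = emitted power.
Absorbing cross-section = πr² = 2.075×10¹³ m²; emitting surface = 4πr² = 8.300×10¹³ m² (ratio 4).
εS·A_cross = εσ·A_surf·T⁴  ⇒  T⁴ = S/(4σ)   (ε cancels).
T⁴ = 704/(4·5.67×10⁻⁸) = 3.104×10⁹ K⁴.
T = (3.104×10⁹)^(1/4).

T ≈ 236 K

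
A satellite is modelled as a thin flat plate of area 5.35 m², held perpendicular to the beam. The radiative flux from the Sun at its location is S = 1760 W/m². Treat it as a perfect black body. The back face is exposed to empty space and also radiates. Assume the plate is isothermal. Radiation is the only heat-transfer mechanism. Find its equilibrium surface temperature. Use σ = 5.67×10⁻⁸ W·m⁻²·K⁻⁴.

T ≈ 353 K

At equilibrium, absorbed power = emitted power.
Absorbing cross-section = A = 5.350 m²; emitting surface = 2A = 10.70 m² (ratio 2).
S·A_cross = εσ·A_surf·T⁴  ⇒  T⁴ = S/(2σ).
T⁴ = 1.00·1760/(2·5.67×10⁻⁸) = 1.552×10¹⁰ K⁴.
T = (1.552×10¹⁰)^(1/4).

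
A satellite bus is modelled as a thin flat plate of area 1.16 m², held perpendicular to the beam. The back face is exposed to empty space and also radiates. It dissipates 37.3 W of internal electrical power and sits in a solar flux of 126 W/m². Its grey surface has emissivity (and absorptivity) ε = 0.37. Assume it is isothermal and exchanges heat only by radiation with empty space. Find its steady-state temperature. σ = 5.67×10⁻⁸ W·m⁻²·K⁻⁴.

T ≈ 208 K

At steady state, absorbed solar power + internal power = radiated power.
Absorbed: α·S·A_cross = 0.37·126·1.160 = 54.08 W (cross-section A).
Total input = 54.08 + 37.3 = 91.38 W.
Radiated: εσ·A_surf·T⁴ with A_surf = 2A = 2.320 m².
T⁴ = 91.38/(0.37·5.67×10⁻⁸·2.320) = 1.877×10⁹ K⁴.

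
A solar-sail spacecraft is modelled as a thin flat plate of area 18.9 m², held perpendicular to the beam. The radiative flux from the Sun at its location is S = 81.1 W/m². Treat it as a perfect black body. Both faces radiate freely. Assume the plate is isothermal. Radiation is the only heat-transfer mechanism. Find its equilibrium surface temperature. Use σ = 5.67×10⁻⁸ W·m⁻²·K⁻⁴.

At equilibrium, absorbed power = emitted power.
Absorbing cross-section = A = 18.90 m²; emitting surface = 2A = 37.80 m² (ratio 2).
S·A_cross = εσ·A_surf·T⁴  ⇒  T⁴ = S/(2σ).
T⁴ = 1.00·81.1/(2·5.67×10⁻⁸) = 7.152×10⁸ K⁴.
T = (7.152×10⁸)^(1/4).

T ≈ 164 K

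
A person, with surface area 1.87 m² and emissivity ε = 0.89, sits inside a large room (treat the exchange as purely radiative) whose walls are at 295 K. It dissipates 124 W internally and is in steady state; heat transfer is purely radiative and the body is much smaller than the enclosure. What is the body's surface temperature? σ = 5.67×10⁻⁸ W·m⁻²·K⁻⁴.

T ≈ 307 K

For a small grey body in a large enclosure, net radiated power = εσA(T⁴ − T_w⁴).
Steady state: P = εσA(T⁴ − T_w⁴) with A = 1.87 m².
T⁴ = P/(εσA) + T_w⁴ = 124/(0.89·5.67×10⁻⁸·1.870) + (295)⁴
    = 1.314×10⁹ + 7.573×10⁹ = 8.887×10⁹ K⁴.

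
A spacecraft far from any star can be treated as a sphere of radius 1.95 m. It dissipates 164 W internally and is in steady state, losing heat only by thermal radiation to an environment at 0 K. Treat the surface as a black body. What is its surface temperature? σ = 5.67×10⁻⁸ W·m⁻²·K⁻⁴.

T ≈ 88.2 K

Steady state: internal power = radiated power, P = εσA T⁴.
Radiating area A = 4πr² = 47.78 m².
T⁴ = P/(εσA) = 164/(1.0·5.67×10⁻⁸·47.78) = 6.053×10⁷ K⁴.
T = (6.053×10⁷)^(1/4).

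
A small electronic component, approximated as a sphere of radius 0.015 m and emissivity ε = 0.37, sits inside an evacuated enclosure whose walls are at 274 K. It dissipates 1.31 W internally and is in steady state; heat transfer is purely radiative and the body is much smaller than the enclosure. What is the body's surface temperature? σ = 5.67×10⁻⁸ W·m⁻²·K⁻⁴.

T ≈ 408 K

For a small grey body in a large enclosure, net radiated power = εσA(T⁴ − T_w⁴).
Steady state: P = εσA(T⁴ − T_w⁴) with A = 4πr² = 0.002827 m².
T⁴ = P/(εσA) + T_w⁴ = 1.31/(0.37·5.67×10⁻⁸·0.002827) + (274)⁴
    = 2.208×10¹⁰ + 5.636×10⁹ = 2.772×10¹⁰ K⁴.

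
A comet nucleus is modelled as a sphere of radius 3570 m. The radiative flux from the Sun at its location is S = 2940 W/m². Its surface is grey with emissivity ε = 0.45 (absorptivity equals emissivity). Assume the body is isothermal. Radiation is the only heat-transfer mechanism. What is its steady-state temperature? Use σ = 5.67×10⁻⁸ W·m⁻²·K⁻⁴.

At equilibrium, absorbed power = emitted power.
Absorbing cross-section = πr² = 4.004×10⁷ m²; emitting surface = 4πr² = 1.602×10⁸ m² (ratio 4).
εS·A_cross = εσ·A_surf·T⁴  ⇒  T⁴ = S/(4σ)   (ε cancels).
T⁴ = 2940/(4·5.67×10⁻⁸) = 1.296×10¹⁰ K⁴.
T = (1.296×10¹⁰)^(1/4).

T ≈ 337 K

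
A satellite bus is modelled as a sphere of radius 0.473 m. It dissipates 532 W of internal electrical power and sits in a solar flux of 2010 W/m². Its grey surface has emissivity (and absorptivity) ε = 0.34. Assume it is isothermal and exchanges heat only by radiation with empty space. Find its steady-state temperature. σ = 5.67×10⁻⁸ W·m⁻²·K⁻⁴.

At steady state, absorbed solar power + internal power = radiated power.
Absorbed: α·S·A_cross = 0.34·2010·0.7029 = 480.3 W (cross-section πr²).
Total input = 480.3 + 532 = 1012 W.
Radiated: εσ·A_surf·T⁴ with A_surf = 4πr² = 2.811 m².
T⁴ = 1012/(0.34·5.67×10⁻⁸·2.811) = 1.868×10¹⁰ K⁴.

T ≈ 370 K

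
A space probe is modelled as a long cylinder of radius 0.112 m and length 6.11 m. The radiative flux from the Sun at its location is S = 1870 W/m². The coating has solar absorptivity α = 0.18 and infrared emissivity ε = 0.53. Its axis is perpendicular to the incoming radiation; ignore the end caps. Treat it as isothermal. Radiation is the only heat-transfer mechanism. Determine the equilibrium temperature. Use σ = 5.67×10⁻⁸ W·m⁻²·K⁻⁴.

T ≈ 244 K

At equilibrium, absorbed power = emitted power.
Absorbing cross-section = 2rL = 1.369 m²; emitting surface = 2πrL = 4.300 m² (ratio π).
αS·A_cross = εσ·A_surf·T⁴  ⇒  T⁴ = αS/(ε·πσ).
T⁴ = 0.180·1870/(0.53·π·5.67×10⁻⁸) = 3.565×10⁹ K⁴.
T = (3.565×10⁹)^(1/4).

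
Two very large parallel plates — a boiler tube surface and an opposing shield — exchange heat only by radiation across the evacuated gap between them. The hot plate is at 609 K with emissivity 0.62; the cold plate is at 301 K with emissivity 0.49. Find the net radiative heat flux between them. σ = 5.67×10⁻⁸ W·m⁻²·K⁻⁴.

For two infinite grey parallel plates, q = σ(T₁⁴ − T₂⁴)/(1/ε₁ + 1/ε₂ − 1).
T₁⁴ − T₂⁴ = 1.376×10¹¹ − 8.209×10⁹ = 1.293×10¹¹ K⁴.
1/ε₁ + 1/ε₂ − 1 = 1.613 + 2.041 − 1 = 2.654.
q = 5.67×10⁻⁸ × 1.293×10¹¹ / 2.654.

q ≈ 2760 W/m²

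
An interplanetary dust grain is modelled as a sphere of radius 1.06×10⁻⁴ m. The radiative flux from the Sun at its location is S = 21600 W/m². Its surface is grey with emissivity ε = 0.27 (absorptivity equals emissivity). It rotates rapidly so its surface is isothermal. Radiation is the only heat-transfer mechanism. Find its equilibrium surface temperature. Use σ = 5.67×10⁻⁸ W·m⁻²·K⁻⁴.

T ≈ 556 K

At equilibrium, absorbed power = emitted power.
Absorbing cross-section = πr² = 3.530×10⁻⁸ m²; emitting surface = 4πr² = 1.412×10⁻⁷ m² (ratio 4).
εS·A_cross = εσ·A_surf·T⁴  ⇒  T⁴ = S/(4σ)   (ε cancels).
T⁴ = 21600/(4·5.67×10⁻⁸) = 9.524×10¹⁰ K⁴.
T = (9.524×10¹⁰)^(1/4).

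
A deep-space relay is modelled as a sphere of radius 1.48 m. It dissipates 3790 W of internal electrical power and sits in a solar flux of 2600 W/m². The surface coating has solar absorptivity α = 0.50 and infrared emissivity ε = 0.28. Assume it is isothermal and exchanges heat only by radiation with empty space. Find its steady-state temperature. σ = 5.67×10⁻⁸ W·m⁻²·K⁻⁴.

At steady state, absorbed solar power + internal power = radiated power.
Absorbed: α·S·A_cross = 0.50·2600·6.881 = 8946 W (cross-section πr²).
Total input = 8946 + 3790 = 12740 W.
Radiated: εσ·A_surf·T⁴ with A_surf = 4πr² = 27.53 m².
T⁴ = 12740/(0.28·5.67×10⁻⁸·27.53) = 2.914×10¹⁰ K⁴.

T ≈ 413 K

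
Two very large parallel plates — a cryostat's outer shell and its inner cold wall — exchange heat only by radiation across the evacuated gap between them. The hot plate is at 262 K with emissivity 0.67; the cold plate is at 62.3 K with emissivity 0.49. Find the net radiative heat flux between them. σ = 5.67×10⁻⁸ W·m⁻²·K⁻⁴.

For two infinite grey parallel plates, q = σ(T₁⁴ − T₂⁴)/(1/ε₁ + 1/ε₂ − 1).
T₁⁴ − T₂⁴ = 4.712×10⁹ − 1.506×10⁷ = 4.697×10⁹ K⁴.
1/ε₁ + 1/ε₂ − 1 = 1.493 + 2.041 − 1 = 2.533.
q = 5.67×10⁻⁸ × 4.697×10⁹ / 2.533.

q ≈ 105 W/m²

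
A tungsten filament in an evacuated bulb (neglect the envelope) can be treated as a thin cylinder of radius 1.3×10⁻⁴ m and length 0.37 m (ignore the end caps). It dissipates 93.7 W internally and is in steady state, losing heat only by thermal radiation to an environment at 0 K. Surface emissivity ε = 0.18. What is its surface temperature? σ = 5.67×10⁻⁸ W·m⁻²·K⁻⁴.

Steady state: internal power = radiated power, P = εσA T⁴.
Radiating area A = 2πrL = 3.022×10⁻⁴ m².
T⁴ = P/(εσA) = 93.7/(0.18·5.67×10⁻⁸·3.022×10⁻⁴) = 3.038×10¹³ K⁴.
T = (3.038×10¹³)^(1/4).

T ≈ 2350 K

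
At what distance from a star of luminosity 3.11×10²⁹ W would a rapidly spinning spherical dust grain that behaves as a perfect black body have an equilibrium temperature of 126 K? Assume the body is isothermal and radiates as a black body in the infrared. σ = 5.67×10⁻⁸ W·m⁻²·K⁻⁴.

d ≈ 2.08×10¹³ m

For an isothermal black-emitting sphere, (1−a)S·πr² = σ·4πr²·T⁴ ⇒ S = 4σT⁴/(1−a).
S = 4·5.67×10⁻⁸·(126)⁴/1.00 = 57.16 W/m².
Flux falls as S = L/(4πd²), so d = √(L/(4πS)) = √(3.11×10²⁹/(4π·57.16)).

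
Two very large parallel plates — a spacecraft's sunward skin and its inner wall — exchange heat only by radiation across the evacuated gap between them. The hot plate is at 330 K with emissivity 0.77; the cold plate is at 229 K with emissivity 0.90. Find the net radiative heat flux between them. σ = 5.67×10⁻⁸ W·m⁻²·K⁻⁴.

q ≈ 366 W/m²

For two infinite grey parallel plates, q = σ(T₁⁴ − T₂⁴)/(1/ε₁ + 1/ε₂ − 1).
T₁⁴ − T₂⁴ = 1.186×10¹⁰ − 2.750×10⁹ = 9.109×10⁹ K⁴.
1/ε₁ + 1/ε₂ − 1 = 1.299 + 1.111 − 1 = 1.410.
q = 5.67×10⁻⁸ × 9.109×10⁹ / 1.410.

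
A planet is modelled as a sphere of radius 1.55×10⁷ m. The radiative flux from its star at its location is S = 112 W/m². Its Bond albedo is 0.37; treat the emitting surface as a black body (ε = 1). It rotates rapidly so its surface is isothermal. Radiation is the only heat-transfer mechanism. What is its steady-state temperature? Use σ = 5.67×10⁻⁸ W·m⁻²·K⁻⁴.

T ≈ 133 K

At equilibrium, absorbed power = emitted power.
Absorbing cross-section = πr² = 7.548×10¹⁴ m²; emitting surface = 4πr² = 3.019×10¹⁵ m² (ratio 4).
(1−a)S·A_cross = εσ·A_surf·T⁴  ⇒  T⁴ = (1−a)S/(4σ).
T⁴ = 0.630·112/(4·5.67×10⁻⁸) = 3.111×10⁸ K⁴.
T = (3.111×10⁸)^(1/4).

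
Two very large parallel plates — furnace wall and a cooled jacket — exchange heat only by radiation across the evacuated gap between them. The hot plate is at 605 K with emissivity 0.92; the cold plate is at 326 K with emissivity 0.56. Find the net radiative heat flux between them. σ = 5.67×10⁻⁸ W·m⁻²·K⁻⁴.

For two infinite grey parallel plates, q = σ(T₁⁴ − T₂⁴)/(1/ε₁ + 1/ε₂ − 1).
T₁⁴ − T₂⁴ = 1.340×10¹¹ − 1.129×10¹⁰ = 1.227×10¹¹ K⁴.
1/ε₁ + 1/ε₂ − 1 = 1.087 + 1.786 − 1 = 1.873.
q = 5.67×10⁻⁸ × 1.227×10¹¹ / 1.873.

q ≈ 3710 W/m²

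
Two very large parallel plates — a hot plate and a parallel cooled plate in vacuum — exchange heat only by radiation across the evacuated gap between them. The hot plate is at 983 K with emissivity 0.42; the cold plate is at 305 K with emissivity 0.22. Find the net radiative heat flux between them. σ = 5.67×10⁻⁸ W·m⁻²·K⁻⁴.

For two infinite grey parallel plates, q = σ(T₁⁴ − T₂⁴)/(1/ε₁ + 1/ε₂ − 1).
T₁⁴ − T₂⁴ = 9.337×10¹¹ − 8.654×10⁹ = 9.251×10¹¹ K⁴.
1/ε₁ + 1/ε₂ − 1 = 2.381 + 4.545 − 1 = 5.926.
q = 5.67×10⁻⁸ × 9.251×10¹¹ / 5.926.

q ≈ 8850 W/m²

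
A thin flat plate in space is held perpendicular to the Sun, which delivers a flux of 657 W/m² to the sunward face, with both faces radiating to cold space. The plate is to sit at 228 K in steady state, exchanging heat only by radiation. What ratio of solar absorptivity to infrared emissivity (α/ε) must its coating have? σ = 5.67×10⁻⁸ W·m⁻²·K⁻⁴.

Balance: αS·A = εσ·2A·T⁴ ⇒ α/ε = 2σT⁴/S.
α/ε = 2·5.67×10⁻⁸·(228)⁴/657 = 2·5.67×10⁻⁸·2.702×10⁹/657.

α/ε ≈ 0.466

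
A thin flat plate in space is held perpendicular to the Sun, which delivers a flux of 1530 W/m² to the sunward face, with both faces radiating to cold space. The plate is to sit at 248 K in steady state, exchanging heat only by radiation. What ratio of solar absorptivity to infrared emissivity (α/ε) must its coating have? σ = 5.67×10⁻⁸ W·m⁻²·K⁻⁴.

α/ε ≈ 0.280

Balance: αS·A = εσ·2A·T⁴ ⇒ α/ε = 2σT⁴/S.
α/ε = 2·5.67×10⁻⁸·(248)⁴/1530 = 2·5.67×10⁻⁸·3.783×10⁹/1530.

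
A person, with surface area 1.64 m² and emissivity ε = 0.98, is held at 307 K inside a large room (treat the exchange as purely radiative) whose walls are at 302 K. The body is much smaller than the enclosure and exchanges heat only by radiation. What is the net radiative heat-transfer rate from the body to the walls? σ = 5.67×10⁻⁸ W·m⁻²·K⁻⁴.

P_net ≈ 51.5 W

For a small grey body in a large enclosure: P_net = εσA(T_body⁴ − T_wall⁴).
A = 1.64 m²; T_body⁴ − T_wall⁴ = 8.883×10⁹ − 8.318×10⁹ = 5.647×10⁸ K⁴.
|P_net| = 0.98·5.67×10⁻⁸·1.640·5.647×10⁸.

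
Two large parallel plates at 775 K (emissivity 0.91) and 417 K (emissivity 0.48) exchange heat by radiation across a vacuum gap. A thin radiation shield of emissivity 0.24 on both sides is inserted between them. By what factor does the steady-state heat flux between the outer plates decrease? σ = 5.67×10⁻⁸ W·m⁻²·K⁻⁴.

factor ≈ 4.36

Without shield: q₀ = σΔ(T⁴)/(1/ε₁+1/ε₂−1) with denominator 2.182.
With shield the two gaps are in series; the resistances add: (1/ε₁+1/ε_s−1)+(1/ε_s+1/ε₂−1) = 4.266+5.250 = 9.516.
Heat-flux ratio q₀/q = 9.516/2.182.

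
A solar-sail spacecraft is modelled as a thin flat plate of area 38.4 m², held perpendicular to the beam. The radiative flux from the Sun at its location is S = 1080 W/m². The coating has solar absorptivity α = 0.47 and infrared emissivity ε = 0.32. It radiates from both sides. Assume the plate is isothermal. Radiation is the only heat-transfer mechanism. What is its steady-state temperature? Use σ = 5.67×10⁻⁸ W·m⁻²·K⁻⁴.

At equilibrium, absorbed power = emitted power.
Absorbing cross-section = A = 38.40 m²; emitting surface = 2A = 76.80 m² (ratio 2).
αS·A_cross = εσ·A_surf·T⁴  ⇒  T⁴ = αS/(ε·2σ).
T⁴ = 0.470·1080/(0.32·2·5.67×10⁻⁸) = 1.399×10¹⁰ K⁴.
T = (1.399×10¹⁰)^(1/4).

T ≈ 344 K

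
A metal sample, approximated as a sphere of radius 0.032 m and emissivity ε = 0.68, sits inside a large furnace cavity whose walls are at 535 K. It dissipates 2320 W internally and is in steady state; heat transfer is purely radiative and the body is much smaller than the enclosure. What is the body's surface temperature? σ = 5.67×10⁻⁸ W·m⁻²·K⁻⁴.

T ≈ 1480 K

For a small grey body in a large enclosure, net radiated power = εσA(T⁴ − T_w⁴).
Steady state: P = εσA(T⁴ − T_w⁴) with A = 4πr² = 0.01287 m².
T⁴ = P/(εσA) + T_w⁴ = 2320/(0.68·5.67×10⁻⁸·0.01287) + (535)⁴
    = 4.676×10¹² + 8.192×10¹⁰ = 4.758×10¹² K⁴.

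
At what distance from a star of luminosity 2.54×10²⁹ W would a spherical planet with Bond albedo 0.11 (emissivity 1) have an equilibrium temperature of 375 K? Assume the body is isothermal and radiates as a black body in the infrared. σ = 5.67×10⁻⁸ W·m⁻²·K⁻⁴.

d ≈ 2.00×10¹² m

For an isothermal black-emitting sphere, (1−a)S·πr² = σ·4πr²·T⁴ ⇒ S = 4σT⁴/(1−a).
S = 4·5.67×10⁻⁸·(375)⁴/0.890 = 5039 W/m².
Flux falls as S = L/(4πd²), so d = √(L/(4πS)) = √(2.54×10²⁹/(4π·5039)).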